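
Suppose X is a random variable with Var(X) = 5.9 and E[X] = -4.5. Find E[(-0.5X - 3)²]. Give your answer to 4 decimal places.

2.0375

E[-0.5X - 3] = -0.5·-4.5 − 3 = -0.75
Var(-0.5X - 3) = (-0.5)²·5.9 = 1.475
E[(-0.5X - 3)²] = Var((-0.5X - 3)) + (E[(-0.5X - 3)])² = 1.475 + (-0.75)² = 2.0375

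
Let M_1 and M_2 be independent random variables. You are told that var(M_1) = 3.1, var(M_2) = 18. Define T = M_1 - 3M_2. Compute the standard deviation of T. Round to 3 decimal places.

By independence, var(T) = (1)²var(M_1) + (-3)²var(M_2)
= (1)²·3.1 + (-3)²·18 = 165.1
sd(T) = √165.1 ≈ 12.849

12.849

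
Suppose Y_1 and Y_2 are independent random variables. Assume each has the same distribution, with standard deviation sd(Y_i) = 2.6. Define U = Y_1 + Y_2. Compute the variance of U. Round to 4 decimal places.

13.5200

Var(Y_i) = (2.6)² = 6.76
By independence, Var(U) = (1)²Var(Y_1) + (1)²Var(Y_2)
= (1)²·6.76 + (1)²·6.76 = 13.52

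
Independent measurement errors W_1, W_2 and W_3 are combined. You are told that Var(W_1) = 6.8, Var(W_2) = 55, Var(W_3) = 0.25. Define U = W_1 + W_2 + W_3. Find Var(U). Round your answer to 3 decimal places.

62.050

By independence, Var(U) = (1)²Var(W_1) + (1)²Var(W_2) + (1)²Var(W_3)
= (1)²·6.8 + (1)²·55 + (1)²·0.25 = 62.05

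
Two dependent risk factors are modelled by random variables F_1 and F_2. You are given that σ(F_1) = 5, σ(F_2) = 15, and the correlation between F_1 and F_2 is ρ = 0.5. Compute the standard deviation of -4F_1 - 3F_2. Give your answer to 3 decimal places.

V(F_1) = (5)² = 25;  V(F_2) = (15)² = 225
Cov(F_1,F_2) = ρ·σ(F_1)·σ(F_2) = 0.5·5·15 = 37.5
V(-4F_1 - 3F_2) = (-4)²·V(F_1) + (-3)²·V(F_2) + 2·(-4)·(-3)·Cov(F_1,F_2)
= 16·25 + 9·225 + 24·37.5 = 3325
σ(-4F_1 - 3F_2) = √3325 ≈ 57.663

57.663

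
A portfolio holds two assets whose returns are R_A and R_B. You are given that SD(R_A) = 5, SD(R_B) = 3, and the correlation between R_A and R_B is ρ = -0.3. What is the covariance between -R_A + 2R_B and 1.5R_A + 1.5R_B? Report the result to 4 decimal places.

var(R_A) = (5)² = 25;  var(R_B) = (3)² = 9
cov(R_A,R_B) = ρ·SD(R_A)·SD(R_B) = -0.3·5·3 = -4.5
cov(-R_A + 2R_B, 1.5R_A + 1.5R_B) = (-1)(1.5)var(R_A) + (2)(1.5)var(R_B) + [(-1)(1.5) + (2)(1.5)]cov(R_A,R_B)
= -1.5·25 + 3·9 + 1.5·-4.5 = -17.25

-17.2500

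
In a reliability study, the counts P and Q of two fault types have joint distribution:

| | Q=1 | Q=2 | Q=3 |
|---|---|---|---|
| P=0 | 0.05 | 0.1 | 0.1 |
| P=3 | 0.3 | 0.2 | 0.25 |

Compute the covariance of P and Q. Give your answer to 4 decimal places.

E[P] = 2.25,  E[Q] = 2
E[PQ] = 4.35
cov(P,Q) = E[PQ] − E[P]E[Q] = 4.35 − (2.25)(2) = -0.15

-0.1500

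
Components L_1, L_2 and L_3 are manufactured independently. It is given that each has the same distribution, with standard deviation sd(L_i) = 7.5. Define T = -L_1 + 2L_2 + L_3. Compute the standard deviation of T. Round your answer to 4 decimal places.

18.3712

var(L_i) = (7.5)² = 56.25
By independence, var(T) = (-1)²var(L_1) + (2)²var(L_2) + (1)²var(L_3)
= (-1)²·56.25 + (2)²·56.25 + (1)²·56.25 = 337.5
sd(T) = √337.5 ≈ 18.3712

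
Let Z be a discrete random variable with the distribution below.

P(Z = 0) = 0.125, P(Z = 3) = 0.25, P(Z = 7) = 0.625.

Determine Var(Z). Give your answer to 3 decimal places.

6.609

E[Z] = (0)(0.125) + (3)(0.25) + (7)(0.625) = 5.125
E[Z²] = (0)²(0.125) + (3)²(0.25) + (7)²(0.625) = 32.875
Var(Z) = E[Z²] − (E[Z])² = 32.875 − (5.125)² = 6.609375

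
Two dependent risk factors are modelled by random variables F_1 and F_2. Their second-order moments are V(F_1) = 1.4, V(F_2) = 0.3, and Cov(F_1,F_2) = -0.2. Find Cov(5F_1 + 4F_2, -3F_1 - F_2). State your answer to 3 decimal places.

Cov(5F_1 + 4F_2, -3F_1 - F_2) = (5)(-3)V(F_1) + (4)(-1)V(F_2) + [(5)(-1) + (4)(-3)]Cov(F_1,F_2)
= -15·1.4 + -4·0.3 + -17·-0.2 = -18.8

-18.800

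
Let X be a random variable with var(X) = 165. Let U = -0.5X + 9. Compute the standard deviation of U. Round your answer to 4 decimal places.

var(-0.5X + 9) = (-0.5)²·165 = 41.25
sd(U) = √41.25 ≈ 6.4226

6.4226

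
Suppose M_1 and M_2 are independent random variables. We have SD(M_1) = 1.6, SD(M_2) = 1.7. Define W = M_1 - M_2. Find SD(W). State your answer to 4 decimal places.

var(M_1) = 2.56, var(M_2) = 2.89
By independence, var(W) = (1)²var(M_1) + (-1)²var(M_2)
= (1)²·2.56 + (-1)²·2.89 = 5.45
SD(W) = √5.45 ≈ 2.3345

2.3345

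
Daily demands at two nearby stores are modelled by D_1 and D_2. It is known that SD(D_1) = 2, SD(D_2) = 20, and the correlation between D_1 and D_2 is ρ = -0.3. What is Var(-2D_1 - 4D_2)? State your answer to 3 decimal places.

Var(D_1) = (2)² = 4;  Var(D_2) = (20)² = 400
cov(D_1,D_2) = ρ·SD(D_1)·SD(D_2) = -0.3·2·20 = -12
Var(-2D_1 - 4D_2) = (-2)²·Var(D_1) + (-4)²·Var(D_2) + 2·(-2)·(-4)·cov(D_1,D_2)
= 4·4 + 16·400 + 16·-12 = 6224

6224.000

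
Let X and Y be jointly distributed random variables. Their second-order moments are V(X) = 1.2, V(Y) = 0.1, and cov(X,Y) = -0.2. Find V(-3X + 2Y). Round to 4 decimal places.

V(-3X + 2Y) = (-3)²·V(X) + (2)²·V(Y) + 2·(-3)·(2)·cov(X,Y)
= 9·1.2 + 4·0.1 + -12·-0.2 = 13.6

13.6000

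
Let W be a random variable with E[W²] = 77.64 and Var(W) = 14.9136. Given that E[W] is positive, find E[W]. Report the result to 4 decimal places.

7.9200

(E[W])² = E[W²] − Var(W) = 77.64 − 14.9136 = 62.7264
E[W] = √62.7264 = 7.92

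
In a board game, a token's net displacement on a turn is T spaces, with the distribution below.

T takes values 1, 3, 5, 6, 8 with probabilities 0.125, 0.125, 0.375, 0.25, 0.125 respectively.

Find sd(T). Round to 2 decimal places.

1.96

E[T] = (1)(0.125) + (3)(0.125) + (5)(0.375) + (6)(0.25) + (8)(0.125) = 4.875
E[T²] = (1)²(0.125) + (3)²(0.125) + (5)²(0.375) + (6)²(0.25) + (8)²(0.125) = 27.625
var(T) = E[T²] − (E[T])² = 27.625 − (4.875)² = 3.859375
sd(T) = √3.859375 ≈ 1.96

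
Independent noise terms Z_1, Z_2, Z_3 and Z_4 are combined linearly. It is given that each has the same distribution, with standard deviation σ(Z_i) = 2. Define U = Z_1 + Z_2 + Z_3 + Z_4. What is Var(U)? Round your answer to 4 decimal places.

16.0000

Var(Z_i) = (2)² = 4
By independence, Var(U) = (1)²Var(Z_1) + (1)²Var(Z_2) + (1)²Var(Z_3) + (1)²Var(Z_4)
= (1)²·4 + (1)²·4 + (1)²·4 + (1)²·4 = 16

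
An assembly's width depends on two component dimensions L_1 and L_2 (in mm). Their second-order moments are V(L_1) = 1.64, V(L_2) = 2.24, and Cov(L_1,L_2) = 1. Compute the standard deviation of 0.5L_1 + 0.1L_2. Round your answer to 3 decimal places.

0.730

V(0.5L_1 + 0.1L_2) = (0.5)²·V(L_1) + (0.1)²·V(L_2) + 2·(0.5)·(0.1)·Cov(L_1,L_2)
= 0.25·1.64 + 0.01·2.24 + 0.1·1 = 0.5324
SD(0.5L_1 + 0.1L_2) = √0.5324 ≈ 0.730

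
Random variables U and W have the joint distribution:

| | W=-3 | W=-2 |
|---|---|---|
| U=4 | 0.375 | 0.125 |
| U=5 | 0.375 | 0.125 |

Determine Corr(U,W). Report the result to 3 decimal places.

E[U] = 4.5,  E[W] = -2.75
E[UW] = -12.375
Cov(U,W) = E[UW] − E[U]E[W] = -12.375 − (4.5)(-2.75) = 0
V(U) = 0.25,  V(W) = 0.1875
ρ = 0 / √(0.25·0.1875) ≈ 0.000

0.000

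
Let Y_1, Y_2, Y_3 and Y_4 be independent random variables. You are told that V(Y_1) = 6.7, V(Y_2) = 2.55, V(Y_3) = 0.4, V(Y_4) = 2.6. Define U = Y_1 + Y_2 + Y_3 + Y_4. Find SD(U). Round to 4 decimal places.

By independence, V(U) = (1)²V(Y_1) + (1)²V(Y_2) + (1)²V(Y_3) + (1)²V(Y_4)
= (1)²·6.7 + (1)²·2.55 + (1)²·0.4 + (1)²·2.6 = 12.25
SD(U) = √12.25 ≈ 3.5000

3.5000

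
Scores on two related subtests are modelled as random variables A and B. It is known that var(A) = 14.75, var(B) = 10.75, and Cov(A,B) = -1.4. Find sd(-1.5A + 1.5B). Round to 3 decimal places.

var(-1.5A + 1.5B) = (-1.5)²·var(A) + (1.5)²·var(B) + 2·(-1.5)·(1.5)·Cov(A,B)
= 2.25·14.75 + 2.25·10.75 + -4.5·-1.4 = 63.675
sd(-1.5A + 1.5B) = √63.675 ≈ 7.980

7.980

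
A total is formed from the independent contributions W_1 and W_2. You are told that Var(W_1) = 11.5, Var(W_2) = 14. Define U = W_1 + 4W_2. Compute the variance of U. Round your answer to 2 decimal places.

By independence, Var(U) = (1)²Var(W_1) + (4)²Var(W_2)
= (1)²·11.5 + (4)²·14 = 235.5

235.50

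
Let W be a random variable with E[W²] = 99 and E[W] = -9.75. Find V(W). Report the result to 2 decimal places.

3.94

V(W) = 99 − (-9.75)² = 3.9375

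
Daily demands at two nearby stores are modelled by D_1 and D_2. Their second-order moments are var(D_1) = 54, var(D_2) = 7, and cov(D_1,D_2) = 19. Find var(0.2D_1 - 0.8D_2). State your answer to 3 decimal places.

var(0.2D_1 - 0.8D_2) = (0.2)²·var(D_1) + (-0.8)²·var(D_2) + 2·(0.2)·(-0.8)·cov(D_1,D_2)
= 0.04·54 + 0.64·7 + -0.32·19 = 0.56

0.560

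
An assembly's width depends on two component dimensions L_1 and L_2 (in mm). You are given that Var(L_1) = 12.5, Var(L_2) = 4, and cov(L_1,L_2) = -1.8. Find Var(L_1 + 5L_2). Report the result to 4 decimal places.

Var(L_1 + 5L_2) = (1)²·Var(L_1) + (5)²·Var(L_2) + 2·(1)·(5)·cov(L_1,L_2)
= 1·12.5 + 25·4 + 10·-1.8 = 94.5

94.5000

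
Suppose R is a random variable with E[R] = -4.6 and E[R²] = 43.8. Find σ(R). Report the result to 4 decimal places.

var(R) = 43.8 − (-4.6)² = 22.64
σ(R) = √22.64 ≈ 4.7582

4.7582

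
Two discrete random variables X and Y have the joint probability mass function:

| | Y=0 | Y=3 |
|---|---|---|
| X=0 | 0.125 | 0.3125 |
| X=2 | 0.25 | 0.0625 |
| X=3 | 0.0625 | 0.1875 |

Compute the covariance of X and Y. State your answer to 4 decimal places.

E[X] = 1.375,  E[Y] = 1.6875
E[XY] = 2.0625
Cov(X,Y) = E[XY] − E[X]E[Y] = 2.0625 − (1.375)(1.6875) = -0.2578125

-0.2578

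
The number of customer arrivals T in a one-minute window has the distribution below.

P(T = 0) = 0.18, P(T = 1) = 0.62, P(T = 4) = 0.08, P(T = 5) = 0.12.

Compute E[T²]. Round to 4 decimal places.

4.9000

E[T²] = (0)²(0.18) + (1)²(0.62) + (4)²(0.08) + (5)²(0.12) = 4.9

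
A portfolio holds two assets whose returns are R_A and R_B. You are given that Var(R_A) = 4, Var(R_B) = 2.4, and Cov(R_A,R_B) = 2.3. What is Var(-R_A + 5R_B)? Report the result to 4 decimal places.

41.0000

Var(-R_A + 5R_B) = (-1)²·Var(R_A) + (5)²·Var(R_B) + 2·(-1)·(5)·Cov(R_A,R_B)
= 1·4 + 25·2.4 + -10·2.3 = 41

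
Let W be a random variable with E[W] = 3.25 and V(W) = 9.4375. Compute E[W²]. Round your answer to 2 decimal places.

20.00

E[W²] = V(W) + (E[W])² = 9.4375 + (3.25)² = 20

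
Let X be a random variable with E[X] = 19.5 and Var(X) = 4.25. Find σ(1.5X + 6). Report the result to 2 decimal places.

3.09

Var(1.5X + 6) = (1.5)²·4.25 = 9.5625
σ(1.5X + 6) = √9.5625 ≈ 3.09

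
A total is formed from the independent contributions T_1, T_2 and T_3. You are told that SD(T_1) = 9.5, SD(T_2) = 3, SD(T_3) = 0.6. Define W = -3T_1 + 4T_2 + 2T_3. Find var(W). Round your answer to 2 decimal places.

957.69

var(T_1) = 90.25, var(T_2) = 9, var(T_3) = 0.36
By independence, var(W) = (-3)²var(T_1) + (4)²var(T_2) + (2)²var(T_3)
= (-3)²·90.25 + (4)²·9 + (2)²·0.36 = 957.69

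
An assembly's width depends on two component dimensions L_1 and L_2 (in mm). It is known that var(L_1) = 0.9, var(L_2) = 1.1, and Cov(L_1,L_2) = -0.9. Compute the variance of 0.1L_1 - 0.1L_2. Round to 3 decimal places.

0.038

var(0.1L_1 - 0.1L_2) = (0.1)²·var(L_1) + (-0.1)²·var(L_2) + 2·(0.1)·(-0.1)·Cov(L_1,L_2)
= 0.01·0.9 + 0.01·1.1 + -0.02·-0.9 = 0.038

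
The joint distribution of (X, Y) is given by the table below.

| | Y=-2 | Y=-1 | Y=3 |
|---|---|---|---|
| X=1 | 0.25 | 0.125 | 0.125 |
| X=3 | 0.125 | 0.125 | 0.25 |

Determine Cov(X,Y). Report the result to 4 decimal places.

E[X] = 2,  E[Y] = 0.125
E[XY] = 0.875
Cov(X,Y) = E[XY] − E[X]E[Y] = 0.875 − (2)(0.125) = 0.625

0.6250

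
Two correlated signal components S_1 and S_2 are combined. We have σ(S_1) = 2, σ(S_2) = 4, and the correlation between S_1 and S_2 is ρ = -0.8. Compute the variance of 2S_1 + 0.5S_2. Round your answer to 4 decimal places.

7.2000

V(S_1) = (2)² = 4;  V(S_2) = (4)² = 16
cov(S_1,S_2) = ρ·σ(S_1)·σ(S_2) = -0.8·2·4 = -6.4
V(2S_1 + 0.5S_2) = (2)²·V(S_1) + (0.5)²·V(S_2) + 2·(2)·(0.5)·cov(S_1,S_2)
= 4·4 + 0.25·16 + 2·-6.4 = 7.2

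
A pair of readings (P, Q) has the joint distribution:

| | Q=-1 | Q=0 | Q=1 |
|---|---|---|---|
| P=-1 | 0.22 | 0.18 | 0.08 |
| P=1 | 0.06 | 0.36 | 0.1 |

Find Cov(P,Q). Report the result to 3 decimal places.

E[P] = 0.04,  E[Q] = -0.1
E[PQ] = 0.18
Cov(P,Q) = E[PQ] − E[P]E[Q] = 0.18 − (0.04)(-0.1) = 0.184

0.184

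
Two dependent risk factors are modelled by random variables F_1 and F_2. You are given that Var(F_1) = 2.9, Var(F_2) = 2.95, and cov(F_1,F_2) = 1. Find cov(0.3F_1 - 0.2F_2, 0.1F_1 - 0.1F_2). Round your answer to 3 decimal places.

0.096

cov(0.3F_1 - 0.2F_2, 0.1F_1 - 0.1F_2) = (0.3)(0.1)Var(F_1) + (-0.2)(-0.1)Var(F_2) + [(0.3)(-0.1) + (-0.2)(0.1)]cov(F_1,F_2)
= 0.03·2.9 + 0.02·2.95 + -0.05·1 = 0.096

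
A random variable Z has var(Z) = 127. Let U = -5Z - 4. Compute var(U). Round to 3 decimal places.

3175.000

var(-5Z - 4) = (-5)²·var(Z) = 25·127 = 3175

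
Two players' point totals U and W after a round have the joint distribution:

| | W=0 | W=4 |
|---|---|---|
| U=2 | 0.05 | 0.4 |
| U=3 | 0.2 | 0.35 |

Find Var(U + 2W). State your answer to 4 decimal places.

11.2475

E[U] = 2.55,  E[W] = 3,  E[UW] = 7.4
Var(U) = 6.75 − (2.55)² = 0.2475;  Var(W) = 12 − (3)² = 3
cov(U,W) = 7.4 − (2.55)(3) = -0.25
Var(U + 2W) = (1)²·0.2475 + (2)²·3 + 2·(1)·(2)·-0.25 = 11.2475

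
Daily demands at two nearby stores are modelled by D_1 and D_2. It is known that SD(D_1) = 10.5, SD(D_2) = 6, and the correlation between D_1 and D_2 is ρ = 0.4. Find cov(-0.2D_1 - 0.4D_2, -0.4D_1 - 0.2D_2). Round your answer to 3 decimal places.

Var(D_1) = (10.5)² = 110.25;  Var(D_2) = (6)² = 36
cov(D_1,D_2) = ρ·SD(D_1)·SD(D_2) = 0.4·10.5·6 = 25.2
cov(-0.2D_1 - 0.4D_2, -0.4D_1 - 0.2D_2) = (-0.2)(-0.4)Var(D_1) + (-0.4)(-0.2)Var(D_2) + [(-0.2)(-0.2) + (-0.4)(-0.4)]cov(D_1,D_2)
= 0.08·110.25 + 0.08·36 + 0.2·25.2 = 16.74

16.740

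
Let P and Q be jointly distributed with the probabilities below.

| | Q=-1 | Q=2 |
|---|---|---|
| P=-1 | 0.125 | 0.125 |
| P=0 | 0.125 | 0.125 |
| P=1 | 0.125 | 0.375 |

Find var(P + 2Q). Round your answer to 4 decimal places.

10.2500

E[P] = 0.25,  E[Q] = 0.875,  E[PQ] = 0.5
var(P) = 0.75 − (0.25)² = 0.6875;  var(Q) = 2.875 − (0.875)² = 2.109375
Cov(P,Q) = 0.5 − (0.25)(0.875) = 0.28125
var(P + 2Q) = (1)²·0.6875 + (2)²·2.109375 + 2·(1)·(2)·0.28125 = 10.25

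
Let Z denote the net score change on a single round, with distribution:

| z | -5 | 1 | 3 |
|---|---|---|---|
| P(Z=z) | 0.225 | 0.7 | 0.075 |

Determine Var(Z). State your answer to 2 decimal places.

E[Z] = (-5)(0.225) + (1)(0.7) + (3)(0.075) = -0.2
E[Z²] = (-5)²(0.225) + (1)²(0.7) + (3)²(0.075) = 7
Var(Z) = E[Z²] − (E[Z])² = 7 − (-0.2)² = 6.96

6.96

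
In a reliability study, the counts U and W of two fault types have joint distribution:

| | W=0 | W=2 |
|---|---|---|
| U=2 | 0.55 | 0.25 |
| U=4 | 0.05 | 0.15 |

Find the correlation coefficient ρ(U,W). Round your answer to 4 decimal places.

0.3572

E[U] = 2.4,  E[W] = 0.8
E[UW] = 2.2
Cov(U,W) = E[UW] − E[U]E[W] = 2.2 − (2.4)(0.8) = 0.28
V(U) = 0.64,  V(W) = 0.96
ρ = 0.28 / √(0.64·0.96) ≈ 0.3572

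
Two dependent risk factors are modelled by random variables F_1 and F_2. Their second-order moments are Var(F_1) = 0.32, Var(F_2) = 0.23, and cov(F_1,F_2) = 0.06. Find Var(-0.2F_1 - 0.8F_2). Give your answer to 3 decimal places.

Var(-0.2F_1 - 0.8F_2) = (-0.2)²·Var(F_1) + (-0.8)²·Var(F_2) + 2·(-0.2)·(-0.8)·cov(F_1,F_2)
= 0.04·0.32 + 0.64·0.23 + 0.32·0.06 = 0.1792

0.179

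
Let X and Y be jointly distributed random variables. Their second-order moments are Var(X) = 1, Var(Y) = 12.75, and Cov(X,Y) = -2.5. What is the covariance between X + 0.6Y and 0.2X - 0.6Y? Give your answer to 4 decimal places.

Cov(X + 0.6Y, 0.2X - 0.6Y) = (1)(0.2)Var(X) + (0.6)(-0.6)Var(Y) + [(1)(-0.6) + (0.6)(0.2)]Cov(X,Y)
= 0.2·1 + -0.36·12.75 + -0.48·-2.5 = -3.19

-3.1900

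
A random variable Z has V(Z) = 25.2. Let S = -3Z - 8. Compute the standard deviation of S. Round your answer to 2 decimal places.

V(-3Z - 8) = (-3)²·25.2 = 226.8
σ(S) = √226.8 ≈ 15.06

15.06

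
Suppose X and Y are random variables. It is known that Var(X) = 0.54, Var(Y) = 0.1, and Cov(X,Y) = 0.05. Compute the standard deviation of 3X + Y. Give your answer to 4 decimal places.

2.2935

Var(3X + Y) = (3)²·Var(X) + (1)²·Var(Y) + 2·(3)·(1)·Cov(X,Y)
= 9·0.54 + 1·0.1 + 6·0.05 = 5.26
sd(3X + Y) = √5.26 ≈ 2.2935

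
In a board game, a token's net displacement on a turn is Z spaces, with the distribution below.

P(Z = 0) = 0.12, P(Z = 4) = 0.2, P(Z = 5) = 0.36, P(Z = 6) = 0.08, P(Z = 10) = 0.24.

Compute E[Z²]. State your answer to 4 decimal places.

39.0800

E[Z²] = (0)²(0.12) + (4)²(0.2) + (5)²(0.36) + (6)²(0.08) + (10)²(0.24) = 39.08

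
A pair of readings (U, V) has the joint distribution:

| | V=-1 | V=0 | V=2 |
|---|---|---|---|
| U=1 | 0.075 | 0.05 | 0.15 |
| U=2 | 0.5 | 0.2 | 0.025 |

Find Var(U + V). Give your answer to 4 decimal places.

0.8500

E[U] = 1.725,  E[V] = -0.225,  E[UV] = -0.675
Var(U) = 3.175 − (1.725)² = 0.199375;  Var(V) = 1.275 − (-0.225)² = 1.224375
Cov(U,V) = -0.675 − (1.725)(-0.225) = -0.286875
Var(U + V) = (1)²·0.199375 + (1)²·1.224375 + 2·(1)·(1)·-0.286875 = 0.85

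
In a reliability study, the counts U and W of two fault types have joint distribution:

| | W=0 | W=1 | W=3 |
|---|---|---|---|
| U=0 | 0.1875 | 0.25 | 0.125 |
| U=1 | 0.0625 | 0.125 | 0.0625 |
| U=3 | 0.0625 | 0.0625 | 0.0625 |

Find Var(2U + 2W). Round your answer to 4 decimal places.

11.0000

E[U] = 0.8125,  E[W] = 1.1875,  E[UW] = 1.0625
Var(U) = 1.9375 − (0.8125)² = 1.27734375;  Var(W) = 2.6875 − (1.1875)² = 1.27734375
Cov(U,W) = 1.0625 − (0.8125)(1.1875) = 0.09765625
Var(2U + 2W) = (2)²·1.27734375 + (2)²·1.27734375 + 2·(2)·(2)·0.09765625 = 11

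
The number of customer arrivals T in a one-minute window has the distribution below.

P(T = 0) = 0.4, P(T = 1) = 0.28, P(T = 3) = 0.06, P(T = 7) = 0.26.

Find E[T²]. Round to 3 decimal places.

E[T²] = (0)²(0.4) + (1)²(0.28) + (3)²(0.06) + (7)²(0.26) = 13.56

13.560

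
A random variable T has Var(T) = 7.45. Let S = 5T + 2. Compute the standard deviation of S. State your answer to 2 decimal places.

Var(5T + 2) = (5)²·7.45 = 186.25
SD(S) = √186.25 ≈ 13.65

13.65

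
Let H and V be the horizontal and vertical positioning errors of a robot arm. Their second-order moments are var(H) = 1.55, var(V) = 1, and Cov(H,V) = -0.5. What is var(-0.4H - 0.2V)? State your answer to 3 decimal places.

var(-0.4H - 0.2V) = (-0.4)²·var(H) + (-0.2)²·var(V) + 2·(-0.4)·(-0.2)·Cov(H,V)
= 0.16·1.55 + 0.04·1 + 0.16·-0.5 = 0.208

0.208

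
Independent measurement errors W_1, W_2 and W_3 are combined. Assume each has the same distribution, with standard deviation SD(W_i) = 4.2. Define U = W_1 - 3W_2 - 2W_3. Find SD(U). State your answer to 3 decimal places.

Var(W_i) = (4.2)² = 17.64
By independence, Var(U) = (1)²Var(W_1) + (-3)²Var(W_2) + (-2)²Var(W_3)
= (1)²·17.64 + (-3)²·17.64 + (-2)²·17.64 = 246.96
SD(U) = √246.96 ≈ 15.715

15.715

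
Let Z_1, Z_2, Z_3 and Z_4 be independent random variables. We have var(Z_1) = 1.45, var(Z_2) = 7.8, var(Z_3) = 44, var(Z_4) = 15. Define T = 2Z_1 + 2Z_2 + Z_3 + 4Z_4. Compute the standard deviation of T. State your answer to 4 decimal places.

17.9165

By independence, var(T) = (2)²var(Z_1) + (2)²var(Z_2) + (1)²var(Z_3) + (4)²var(Z_4)
= (2)²·1.45 + (2)²·7.8 + (1)²·44 + (4)²·15 = 321
σ(T) = √321 ≈ 17.9165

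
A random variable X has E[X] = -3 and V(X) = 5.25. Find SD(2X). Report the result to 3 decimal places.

4.583

V(2X) = (2)²·5.25 = 21
SD(2X) = √21 ≈ 4.583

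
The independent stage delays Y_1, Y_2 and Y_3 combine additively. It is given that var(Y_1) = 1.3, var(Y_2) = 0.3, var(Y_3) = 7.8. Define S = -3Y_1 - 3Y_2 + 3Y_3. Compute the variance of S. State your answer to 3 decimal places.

By independence, var(S) = (-3)²var(Y_1) + (-3)²var(Y_2) + (3)²var(Y_3)
= (-3)²·1.3 + (-3)²·0.3 + (3)²·7.8 = 84.6

84.600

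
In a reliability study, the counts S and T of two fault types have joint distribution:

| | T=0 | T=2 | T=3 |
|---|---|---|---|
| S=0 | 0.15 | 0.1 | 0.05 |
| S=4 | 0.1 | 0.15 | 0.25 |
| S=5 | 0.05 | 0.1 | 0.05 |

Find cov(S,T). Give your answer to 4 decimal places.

0.7000

E[S] = 3,  E[T] = 1.75
E[ST] = 5.95
cov(S,T) = E[ST] − E[S]E[T] = 5.95 − (3)(1.75) = 0.7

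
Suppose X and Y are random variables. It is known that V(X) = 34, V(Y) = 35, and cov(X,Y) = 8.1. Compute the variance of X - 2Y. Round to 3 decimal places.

141.600

V(X - 2Y) = (1)²·V(X) + (-2)²·V(Y) + 2·(1)·(-2)·cov(X,Y)
= 1·34 + 4·35 + -4·8.1 = 141.6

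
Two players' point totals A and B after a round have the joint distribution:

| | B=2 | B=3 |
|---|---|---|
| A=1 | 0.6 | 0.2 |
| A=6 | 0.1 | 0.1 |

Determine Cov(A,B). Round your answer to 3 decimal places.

0.200

E[A] = 2,  E[B] = 2.3
E[AB] = 4.8
Cov(A,B) = E[AB] − E[A]E[B] = 4.8 − (2)(2.3) = 0.2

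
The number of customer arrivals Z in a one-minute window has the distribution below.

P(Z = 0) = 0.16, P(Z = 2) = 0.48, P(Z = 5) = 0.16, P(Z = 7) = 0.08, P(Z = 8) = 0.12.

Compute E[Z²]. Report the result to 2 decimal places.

17.52

E[Z²] = (0)²(0.16) + (2)²(0.48) + (5)²(0.16) + (7)²(0.08) + (8)²(0.12) = 17.52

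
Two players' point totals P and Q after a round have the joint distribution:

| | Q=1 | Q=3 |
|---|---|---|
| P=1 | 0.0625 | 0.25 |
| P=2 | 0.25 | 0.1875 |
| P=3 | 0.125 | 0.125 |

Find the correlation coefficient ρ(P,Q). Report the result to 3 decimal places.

E[P] = 1.9375,  E[Q] = 2.125
E[PQ] = 3.9375
Cov(P,Q) = E[PQ] − E[P]E[Q] = 3.9375 − (1.9375)(2.125) = -0.1796875
V(P) = 0.55859375,  V(Q) = 0.984375
ρ = -0.1796875 / √(0.55859375·0.984375) ≈ -0.242

-0.242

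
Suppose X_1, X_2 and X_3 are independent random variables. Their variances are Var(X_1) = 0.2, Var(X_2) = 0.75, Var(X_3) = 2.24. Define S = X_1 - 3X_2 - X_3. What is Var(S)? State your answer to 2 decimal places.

By independence, Var(S) = (1)²Var(X_1) + (-3)²Var(X_2) + (-1)²Var(X_3)
= (1)²·0.2 + (-3)²·0.75 + (-1)²·2.24 = 9.19

9.19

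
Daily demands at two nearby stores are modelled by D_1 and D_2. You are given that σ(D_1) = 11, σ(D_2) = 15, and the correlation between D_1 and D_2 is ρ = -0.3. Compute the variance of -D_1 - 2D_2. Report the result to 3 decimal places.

V(D_1) = (11)² = 121;  V(D_2) = (15)² = 225
cov(D_1,D_2) = ρ·σ(D_1)·σ(D_2) = -0.3·11·15 = -49.5
V(-D_1 - 2D_2) = (-1)²·V(D_1) + (-2)²·V(D_2) + 2·(-1)·(-2)·cov(D_1,D_2)
= 1·121 + 4·225 + 4·-49.5 = 823

823.000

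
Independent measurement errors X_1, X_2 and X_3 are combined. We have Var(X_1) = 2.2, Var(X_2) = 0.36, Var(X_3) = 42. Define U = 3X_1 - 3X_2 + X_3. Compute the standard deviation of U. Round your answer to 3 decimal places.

8.065

By independence, Var(U) = (3)²Var(X_1) + (-3)²Var(X_2) + (1)²Var(X_3)
= (3)²·2.2 + (-3)²·0.36 + (1)²·42 = 65.04
σ(U) = √65.04 ≈ 8.065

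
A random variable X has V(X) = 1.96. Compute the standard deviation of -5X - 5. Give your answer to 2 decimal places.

V(-5X - 5) = (-5)²·1.96 = 49
SD(-5X - 5) = √49 ≈ 7.00

7.00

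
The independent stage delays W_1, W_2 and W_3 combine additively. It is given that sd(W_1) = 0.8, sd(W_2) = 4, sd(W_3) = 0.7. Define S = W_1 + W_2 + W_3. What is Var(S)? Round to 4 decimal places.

Var(W_1) = 0.64, Var(W_2) = 16, Var(W_3) = 0.49
By independence, Var(S) = (1)²Var(W_1) + (1)²Var(W_2) + (1)²Var(W_3)
= (1)²·0.64 + (1)²·16 + (1)²·0.49 = 17.13

17.1300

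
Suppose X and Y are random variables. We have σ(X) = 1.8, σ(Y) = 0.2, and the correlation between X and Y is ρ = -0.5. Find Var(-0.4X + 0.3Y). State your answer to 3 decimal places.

0.565

Var(X) = (1.8)² = 3.24;  Var(Y) = (0.2)² = 0.04
Cov(X,Y) = ρ·σ(X)·σ(Y) = -0.5·1.8·0.2 = -0.18
Var(-0.4X + 0.3Y) = (-0.4)²·Var(X) + (0.3)²·Var(Y) + 2·(-0.4)·(0.3)·Cov(X,Y)
= 0.16·3.24 + 0.09·0.04 + -0.24·-0.18 = 0.5652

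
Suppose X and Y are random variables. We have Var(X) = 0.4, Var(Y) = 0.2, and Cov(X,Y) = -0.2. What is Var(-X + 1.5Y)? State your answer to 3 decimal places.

Var(-X + 1.5Y) = (-1)²·Var(X) + (1.5)²·Var(Y) + 2·(-1)·(1.5)·Cov(X,Y)
= 1·0.4 + 2.25·0.2 + -3·-0.2 = 1.45

1.450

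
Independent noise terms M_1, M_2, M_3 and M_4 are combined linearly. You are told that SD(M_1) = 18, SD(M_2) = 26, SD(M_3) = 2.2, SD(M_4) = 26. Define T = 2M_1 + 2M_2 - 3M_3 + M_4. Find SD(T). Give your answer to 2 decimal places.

var(M_1) = 324, var(M_2) = 676, var(M_3) = 4.84, var(M_4) = 676
By independence, var(T) = (2)²var(M_1) + (2)²var(M_2) + (-3)²var(M_3) + (1)²var(M_4)
= (2)²·324 + (2)²·676 + (-3)²·4.84 + (1)²·676 = 4719.56
SD(T) = √4719.56 ≈ 68.70

68.70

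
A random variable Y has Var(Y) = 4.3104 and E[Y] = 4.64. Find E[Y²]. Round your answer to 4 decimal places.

E[Y²] = Var(Y) + (E[Y])² = 4.3104 + (4.64)² = 25.84

25.8400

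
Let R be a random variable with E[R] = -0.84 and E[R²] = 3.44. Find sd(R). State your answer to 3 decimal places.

1.654

Var(R) = 3.44 − (-0.84)² = 2.7344
sd(R) = √2.7344 ≈ 1.654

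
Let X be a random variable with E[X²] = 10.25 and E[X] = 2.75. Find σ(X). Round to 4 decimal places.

Var(X) = 10.25 − (2.75)² = 2.6875
σ(X) = √2.6875 ≈ 1.6394

1.6394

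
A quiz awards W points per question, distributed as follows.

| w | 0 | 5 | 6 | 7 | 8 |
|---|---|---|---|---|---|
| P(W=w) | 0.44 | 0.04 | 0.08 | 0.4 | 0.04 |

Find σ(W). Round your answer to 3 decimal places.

3.406

E[W] = (0)(0.44) + (5)(0.04) + (6)(0.08) + (7)(0.4) + (8)(0.04) = 3.8
E[W²] = (0)²(0.44) + (5)²(0.04) + (6)²(0.08) + (7)²(0.4) + (8)²(0.04) = 26.04
Var(W) = E[W²] − (E[W])² = 26.04 − (3.8)² = 11.6
σ(W) = √11.6 ≈ 3.406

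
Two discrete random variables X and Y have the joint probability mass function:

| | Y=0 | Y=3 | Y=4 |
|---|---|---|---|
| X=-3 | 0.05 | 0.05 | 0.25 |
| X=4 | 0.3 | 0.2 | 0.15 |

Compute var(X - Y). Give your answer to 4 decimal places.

18.8600

E[X] = 1.55,  E[Y] = 2.35,  E[XY] = 1.35
var(X) = 13.55 − (1.55)² = 11.1475;  var(Y) = 8.65 − (2.35)² = 3.1275
Cov(X,Y) = 1.35 − (1.55)(2.35) = -2.2925
var(X - Y) = (1)²·11.1475 + (-1)²·3.1275 + 2·(1)·(-1)·-2.2925 = 18.86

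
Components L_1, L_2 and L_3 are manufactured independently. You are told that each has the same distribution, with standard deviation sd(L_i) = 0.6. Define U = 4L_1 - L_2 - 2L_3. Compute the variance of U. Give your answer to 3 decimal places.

7.560

Var(L_i) = (0.6)² = 0.36
By independence, Var(U) = (4)²Var(L_1) + (-1)²Var(L_2) + (-2)²Var(L_3)
= (4)²·0.36 + (-1)²·0.36 + (-2)²·0.36 = 7.56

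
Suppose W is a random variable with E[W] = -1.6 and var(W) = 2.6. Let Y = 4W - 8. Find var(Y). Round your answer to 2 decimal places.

41.60

var(4W - 8) = (4)²·var(W) = 16·2.6 = 41.6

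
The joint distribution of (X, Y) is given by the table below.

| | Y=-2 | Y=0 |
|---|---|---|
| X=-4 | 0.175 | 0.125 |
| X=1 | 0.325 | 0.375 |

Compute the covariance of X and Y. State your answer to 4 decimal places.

0.2500

E[X] = -0.5,  E[Y] = -1
E[XY] = 0.75
Cov(X,Y) = E[XY] − E[X]E[Y] = 0.75 − (-0.5)(-1) = 0.25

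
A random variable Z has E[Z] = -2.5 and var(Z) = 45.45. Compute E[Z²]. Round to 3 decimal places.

E[Z²] = var(Z) + (E[Z])² = 45.45 + (-2.5)² = 51.7

51.700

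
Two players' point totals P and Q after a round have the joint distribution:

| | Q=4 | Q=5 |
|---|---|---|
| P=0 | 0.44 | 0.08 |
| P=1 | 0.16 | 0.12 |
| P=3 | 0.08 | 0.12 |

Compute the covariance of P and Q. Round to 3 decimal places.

0.198

E[P] = 0.88,  E[Q] = 4.32
E[PQ] = 4
Cov(P,Q) = E[PQ] − E[P]E[Q] = 4 − (0.88)(4.32) = 0.1984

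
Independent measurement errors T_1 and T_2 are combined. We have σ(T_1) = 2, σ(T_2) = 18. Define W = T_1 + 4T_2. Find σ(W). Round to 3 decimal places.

72.028

Var(T_1) = 4, Var(T_2) = 324
By independence, Var(W) = (1)²Var(T_1) + (4)²Var(T_2)
= (1)²·4 + (4)²·324 = 5188
σ(W) = √5188 ≈ 72.028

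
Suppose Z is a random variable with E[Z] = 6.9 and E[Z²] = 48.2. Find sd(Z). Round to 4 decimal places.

0.7681

V(Z) = 48.2 − (6.9)² = 0.59
sd(Z) = √0.59 ≈ 0.7681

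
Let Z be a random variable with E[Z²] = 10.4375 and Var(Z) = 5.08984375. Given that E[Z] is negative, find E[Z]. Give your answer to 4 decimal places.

(E[Z])² = E[Z²] − Var(Z) = 10.4375 − 5.08984375 = 5.34765625
E[Z] = −√5.34765625 = -2.3125

-2.3125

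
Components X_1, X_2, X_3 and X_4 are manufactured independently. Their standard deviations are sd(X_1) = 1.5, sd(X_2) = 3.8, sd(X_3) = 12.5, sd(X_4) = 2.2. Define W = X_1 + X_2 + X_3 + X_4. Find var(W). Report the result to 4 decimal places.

177.7800

var(X_1) = 2.25, var(X_2) = 14.44, var(X_3) = 156.25, var(X_4) = 4.84
By independence, var(W) = (1)²var(X_1) + (1)²var(X_2) + (1)²var(X_3) + (1)²var(X_4)
= (1)²·2.25 + (1)²·14.44 + (1)²·156.25 + (1)²·4.84 = 177.78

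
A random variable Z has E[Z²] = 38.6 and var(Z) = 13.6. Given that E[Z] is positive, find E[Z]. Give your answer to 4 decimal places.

5.0000

(E[Z])² = E[Z²] − var(Z) = 38.6 − 13.6 = 25
E[Z] = √25 = 5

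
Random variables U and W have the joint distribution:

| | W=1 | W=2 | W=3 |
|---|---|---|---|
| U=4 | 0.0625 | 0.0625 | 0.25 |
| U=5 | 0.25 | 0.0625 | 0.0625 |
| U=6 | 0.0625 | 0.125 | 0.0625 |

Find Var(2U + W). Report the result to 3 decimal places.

E[U] = 4.875,  E[W] = 2,  E[UW] = 9.5625
Var(U) = 24.375 − (4.875)² = 0.609375;  Var(W) = 4.75 − (2)² = 0.75
Cov(U,W) = 9.5625 − (4.875)(2) = -0.1875
Var(2U + W) = (2)²·0.609375 + (1)²·0.75 + 2·(2)·(1)·-0.1875 = 2.4375

2.438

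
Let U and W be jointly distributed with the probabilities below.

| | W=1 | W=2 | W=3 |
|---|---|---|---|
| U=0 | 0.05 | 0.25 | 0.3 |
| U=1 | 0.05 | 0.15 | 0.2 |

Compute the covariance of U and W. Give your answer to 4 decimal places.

E[U] = 0.4,  E[W] = 2.4
E[UW] = 0.95
Cov(U,W) = E[UW] − E[U]E[W] = 0.95 − (0.4)(2.4) = -0.01

-0.0100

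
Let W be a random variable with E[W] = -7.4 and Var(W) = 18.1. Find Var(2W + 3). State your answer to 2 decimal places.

72.40

Var(2W + 3) = (2)²·Var(W) = 4·18.1 = 72.4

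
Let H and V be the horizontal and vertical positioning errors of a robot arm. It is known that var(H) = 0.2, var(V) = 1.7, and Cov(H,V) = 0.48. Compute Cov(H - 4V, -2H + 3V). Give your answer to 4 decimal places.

Cov(H - 4V, -2H + 3V) = (1)(-2)var(H) + (-4)(3)var(V) + [(1)(3) + (-4)(-2)]Cov(H,V)
= -2·0.2 + -12·1.7 + 11·0.48 = -15.52

-15.5200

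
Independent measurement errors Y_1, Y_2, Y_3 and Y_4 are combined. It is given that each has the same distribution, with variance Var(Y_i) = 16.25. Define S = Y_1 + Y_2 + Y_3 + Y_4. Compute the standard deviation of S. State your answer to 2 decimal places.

8.06

By independence, Var(S) = (1)²Var(Y_1) + (1)²Var(Y_2) + (1)²Var(Y_3) + (1)²Var(Y_4)
= (1)²·16.25 + (1)²·16.25 + (1)²·16.25 + (1)²·16.25 = 65
σ(S) = √65 ≈ 8.06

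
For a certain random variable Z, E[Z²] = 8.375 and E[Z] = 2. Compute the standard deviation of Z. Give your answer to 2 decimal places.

2.09

Var(Z) = 8.375 − (2)² = 4.375
σ(Z) = √4.375 ≈ 2.09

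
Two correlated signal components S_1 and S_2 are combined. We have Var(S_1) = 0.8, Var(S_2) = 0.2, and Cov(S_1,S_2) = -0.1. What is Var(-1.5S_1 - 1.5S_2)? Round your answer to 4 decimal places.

1.8000

Var(-1.5S_1 - 1.5S_2) = (-1.5)²·Var(S_1) + (-1.5)²·Var(S_2) + 2·(-1.5)·(-1.5)·Cov(S_1,S_2)
= 2.25·0.8 + 2.25·0.2 + 4.5·-0.1 = 1.8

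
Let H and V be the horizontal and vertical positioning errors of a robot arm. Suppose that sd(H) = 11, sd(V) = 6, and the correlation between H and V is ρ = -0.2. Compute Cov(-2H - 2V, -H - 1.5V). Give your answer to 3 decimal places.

Var(H) = (11)² = 121;  Var(V) = (6)² = 36
Cov(H,V) = ρ·sd(H)·sd(V) = -0.2·11·6 = -13.2
Cov(-2H - 2V, -H - 1.5V) = (-2)(-1)Var(H) + (-2)(-1.5)Var(V) + [(-2)(-1.5) + (-2)(-1)]Cov(H,V)
= 2·121 + 3·36 + 5·-13.2 = 284

284.000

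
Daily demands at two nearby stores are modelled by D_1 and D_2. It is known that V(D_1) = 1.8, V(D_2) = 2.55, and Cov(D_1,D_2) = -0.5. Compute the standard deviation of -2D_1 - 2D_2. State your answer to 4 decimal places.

V(-2D_1 - 2D_2) = (-2)²·V(D_1) + (-2)²·V(D_2) + 2·(-2)·(-2)·Cov(D_1,D_2)
= 4·1.8 + 4·2.55 + 8·-0.5 = 13.4
SD(-2D_1 - 2D_2) = √13.4 ≈ 3.6606

3.6606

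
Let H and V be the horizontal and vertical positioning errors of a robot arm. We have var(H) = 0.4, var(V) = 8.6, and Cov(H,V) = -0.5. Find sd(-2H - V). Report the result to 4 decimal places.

var(-2H - V) = (-2)²·var(H) + (-1)²·var(V) + 2·(-2)·(-1)·Cov(H,V)
= 4·0.4 + 1·8.6 + 4·-0.5 = 8.2
sd(-2H - V) = √8.2 ≈ 2.8636

2.8636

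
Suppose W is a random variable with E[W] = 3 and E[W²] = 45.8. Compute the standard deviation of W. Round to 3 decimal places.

V(W) = 45.8 − (3)² = 36.8
σ(W) = √36.8 ≈ 6.066

6.066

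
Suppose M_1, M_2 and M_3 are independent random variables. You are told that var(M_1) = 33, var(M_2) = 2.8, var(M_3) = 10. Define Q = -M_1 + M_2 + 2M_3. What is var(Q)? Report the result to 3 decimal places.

75.800

By independence, var(Q) = (-1)²var(M_1) + (1)²var(M_2) + (2)²var(M_3)
= (-1)²·33 + (1)²·2.8 + (2)²·10 = 75.8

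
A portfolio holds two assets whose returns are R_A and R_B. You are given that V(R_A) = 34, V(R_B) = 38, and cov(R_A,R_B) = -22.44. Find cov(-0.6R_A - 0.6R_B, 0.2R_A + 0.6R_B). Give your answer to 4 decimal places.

-6.9888

cov(-0.6R_A - 0.6R_B, 0.2R_A + 0.6R_B) = (-0.6)(0.2)V(R_A) + (-0.6)(0.6)V(R_B) + [(-0.6)(0.6) + (-0.6)(0.2)]cov(R_A,R_B)
= -0.12·34 + -0.36·38 + -0.48·-22.44 = -6.9888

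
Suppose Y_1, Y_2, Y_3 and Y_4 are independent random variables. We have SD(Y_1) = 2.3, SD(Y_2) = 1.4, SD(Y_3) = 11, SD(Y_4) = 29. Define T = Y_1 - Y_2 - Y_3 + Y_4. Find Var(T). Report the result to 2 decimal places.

Var(Y_1) = 5.29, Var(Y_2) = 1.96, Var(Y_3) = 121, Var(Y_4) = 841
By independence, Var(T) = (1)²Var(Y_1) + (-1)²Var(Y_2) + (-1)²Var(Y_3) + (1)²Var(Y_4)
= (1)²·5.29 + (-1)²·1.96 + (-1)²·121 + (1)²·841 = 969.25

969.25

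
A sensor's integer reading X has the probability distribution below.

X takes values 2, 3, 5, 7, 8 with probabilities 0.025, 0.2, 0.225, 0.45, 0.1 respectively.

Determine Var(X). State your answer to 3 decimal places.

E[X] = (2)(0.025) + (3)(0.2) + (5)(0.225) + (7)(0.45) + (8)(0.1) = 5.725
E[X²] = (2)²(0.025) + (3)²(0.2) + (5)²(0.225) + (7)²(0.45) + (8)²(0.1) = 35.975
Var(X) = E[X²] − (E[X])² = 35.975 − (5.725)² = 3.199375

3.199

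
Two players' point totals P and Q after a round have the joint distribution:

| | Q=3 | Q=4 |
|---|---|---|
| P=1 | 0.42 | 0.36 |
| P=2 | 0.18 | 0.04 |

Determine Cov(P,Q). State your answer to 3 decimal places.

-0.048

E[P] = 1.22,  E[Q] = 3.4
E[PQ] = 4.1
Cov(P,Q) = E[PQ] − E[P]E[Q] = 4.1 − (1.22)(3.4) = -0.048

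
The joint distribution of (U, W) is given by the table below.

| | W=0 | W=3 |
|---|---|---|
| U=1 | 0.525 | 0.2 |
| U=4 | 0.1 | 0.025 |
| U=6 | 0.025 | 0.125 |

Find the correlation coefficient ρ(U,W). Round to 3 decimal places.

E[U] = 2.125,  E[W] = 1.05
E[UW] = 3.15
Cov(U,W) = E[UW] − E[U]E[W] = 3.15 − (2.125)(1.05) = 0.91875
V(U) = 3.609375,  V(W) = 2.0475
ρ = 0.91875 / √(3.609375·2.0475) ≈ 0.338

0.338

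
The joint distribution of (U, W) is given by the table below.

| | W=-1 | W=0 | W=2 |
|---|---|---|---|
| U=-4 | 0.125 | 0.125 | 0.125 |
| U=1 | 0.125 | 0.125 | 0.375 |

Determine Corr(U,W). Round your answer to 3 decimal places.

E[U] = -0.875,  E[W] = 0.75
E[UW] = 0.125
cov(U,W) = E[UW] − E[U]E[W] = 0.125 − (-0.875)(0.75) = 0.78125
Var(U) = 5.859375,  Var(W) = 1.6875
ρ = 0.78125 / √(5.859375·1.6875) ≈ 0.248

0.248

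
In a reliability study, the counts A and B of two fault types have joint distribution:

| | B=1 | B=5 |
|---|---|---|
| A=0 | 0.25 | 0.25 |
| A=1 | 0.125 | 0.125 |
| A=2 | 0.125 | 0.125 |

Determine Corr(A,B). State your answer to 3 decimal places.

E[A] = 0.75,  E[B] = 3
E[AB] = 2.25
Cov(A,B) = E[AB] − E[A]E[B] = 2.25 − (0.75)(3) = 0
Var(A) = 0.6875,  Var(B) = 4
ρ = 0 / √(0.6875·4) ≈ 0.000

0.000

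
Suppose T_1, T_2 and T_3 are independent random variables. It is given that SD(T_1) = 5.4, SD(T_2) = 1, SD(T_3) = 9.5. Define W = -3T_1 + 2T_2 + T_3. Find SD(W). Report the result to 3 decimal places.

18.886

Var(T_1) = 29.16, Var(T_2) = 1, Var(T_3) = 90.25
By independence, Var(W) = (-3)²Var(T_1) + (2)²Var(T_2) + (1)²Var(T_3)
= (-3)²·29.16 + (2)²·1 + (1)²·90.25 = 356.69
SD(W) = √356.69 ≈ 18.886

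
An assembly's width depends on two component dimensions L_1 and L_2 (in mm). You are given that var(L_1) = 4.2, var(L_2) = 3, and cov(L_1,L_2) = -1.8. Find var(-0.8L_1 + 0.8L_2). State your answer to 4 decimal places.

var(-0.8L_1 + 0.8L_2) = (-0.8)²·var(L_1) + (0.8)²·var(L_2) + 2·(-0.8)·(0.8)·cov(L_1,L_2)
= 0.64·4.2 + 0.64·3 + -1.28·-1.8 = 6.912

6.9120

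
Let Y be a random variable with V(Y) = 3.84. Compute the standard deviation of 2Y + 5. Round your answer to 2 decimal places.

3.92

V(2Y + 5) = (2)²·3.84 = 15.36
SD(2Y + 5) = √15.36 ≈ 3.92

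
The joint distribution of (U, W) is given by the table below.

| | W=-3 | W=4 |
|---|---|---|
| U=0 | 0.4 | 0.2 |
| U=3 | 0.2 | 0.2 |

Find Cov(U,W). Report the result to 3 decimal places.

0.840

E[U] = 1.2,  E[W] = -0.2
E[UW] = 0.6
Cov(U,W) = E[UW] − E[U]E[W] = 0.6 − (1.2)(-0.2) = 0.84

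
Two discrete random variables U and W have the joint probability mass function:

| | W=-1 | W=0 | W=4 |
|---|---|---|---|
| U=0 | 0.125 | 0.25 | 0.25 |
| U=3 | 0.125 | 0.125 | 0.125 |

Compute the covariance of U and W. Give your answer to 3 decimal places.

-0.281

E[U] = 1.125,  E[W] = 1.25
E[UW] = 1.125
cov(U,W) = E[UW] − E[U]E[W] = 1.125 − (1.125)(1.25) = -0.28125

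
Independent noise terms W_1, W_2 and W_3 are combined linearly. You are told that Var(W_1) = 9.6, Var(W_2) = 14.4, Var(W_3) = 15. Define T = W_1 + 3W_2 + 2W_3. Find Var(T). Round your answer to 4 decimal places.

By independence, Var(T) = (1)²Var(W_1) + (3)²Var(W_2) + (2)²Var(W_3)
= (1)²·9.6 + (3)²·14.4 + (2)²·15 = 199.2

199.2000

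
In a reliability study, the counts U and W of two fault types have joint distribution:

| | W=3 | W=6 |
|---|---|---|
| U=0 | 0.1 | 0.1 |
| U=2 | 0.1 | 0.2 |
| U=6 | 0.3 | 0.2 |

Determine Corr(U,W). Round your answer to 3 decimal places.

E[U] = 3.6,  E[W] = 4.5
E[UW] = 15.6
Cov(U,W) = E[UW] − E[U]E[W] = 15.6 − (3.6)(4.5) = -0.6
var(U) = 6.24,  var(W) = 2.25
ρ = -0.6 / √(6.24·2.25) ≈ -0.160

-0.160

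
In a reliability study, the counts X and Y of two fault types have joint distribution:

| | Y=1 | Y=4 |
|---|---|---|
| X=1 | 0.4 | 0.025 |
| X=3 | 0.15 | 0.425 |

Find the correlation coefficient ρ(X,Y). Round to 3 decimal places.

E[X] = 2.15,  E[Y] = 2.35
E[XY] = 6.05
Cov(X,Y) = E[XY] − E[X]E[Y] = 6.05 − (2.15)(2.35) = 0.9975
Var(X) = 0.9775,  Var(Y) = 2.2275
ρ = 0.9975 / √(0.9775·2.2275) ≈ 0.676

0.676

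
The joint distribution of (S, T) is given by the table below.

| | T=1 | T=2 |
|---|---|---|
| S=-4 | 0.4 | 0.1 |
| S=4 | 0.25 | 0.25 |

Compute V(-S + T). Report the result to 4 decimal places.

15.0275

E[S] = 0,  E[T] = 1.35,  E[ST] = 0.6
V(S) = 16 − (0)² = 16;  V(T) = 2.05 − (1.35)² = 0.2275
Cov(S,T) = 0.6 − (0)(1.35) = 0.6
V(-S + T) = (-1)²·16 + (1)²·0.2275 + 2·(-1)·(1)·0.6 = 15.0275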